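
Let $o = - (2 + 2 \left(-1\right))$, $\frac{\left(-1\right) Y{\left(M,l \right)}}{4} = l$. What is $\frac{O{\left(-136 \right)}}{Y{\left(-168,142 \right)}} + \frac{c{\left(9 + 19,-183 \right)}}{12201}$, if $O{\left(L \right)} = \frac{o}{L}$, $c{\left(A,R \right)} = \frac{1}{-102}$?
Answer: $- \frac{1}{1244502} \approx -8.0353 \cdot 10^{-7}$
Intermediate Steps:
$Y{\left(M,l \right)} = - 4 l$
$o = 0$ ($o = - (2 - 2) = \left(-1\right) 0 = 0$)
$c{\left(A,R \right)} = - \frac{1}{102}$
$O{\left(L \right)} = 0$ ($O{\left(L \right)} = \frac{0}{L} = 0$)
$\frac{O{\left(-136 \right)}}{Y{\left(-168,142 \right)}} + \frac{c{\left(9 + 19,-183 \right)}}{12201} = \frac{0}{\left(-4\right) 142} - \frac{1}{102 \cdot 12201} = \frac{0}{-568} - \frac{1}{1244502} = 0 \left(- \frac{1}{568}\right) - \frac{1}{1244502} = 0 - \frac{1}{1244502} = - \frac{1}{1244502}$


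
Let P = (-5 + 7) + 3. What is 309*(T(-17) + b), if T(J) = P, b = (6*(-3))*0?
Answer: 1545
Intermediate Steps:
b = 0 (b = -18*0 = 0)
P = 5 (P = 2 + 3 = 5)
T(J) = 5
309*(T(-17) + b) = 309*(5 + 0) = 309*5 = 1545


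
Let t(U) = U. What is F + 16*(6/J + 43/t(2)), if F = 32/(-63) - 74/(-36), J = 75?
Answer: 364169/1050 ≈ 346.83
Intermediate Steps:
F = 65/42 (F = 32*(-1/63) - 74*(-1/36) = -32/63 + 37/18 = 65/42 ≈ 1.5476)
F + 16*(6/J + 43/t(2)) = 65/42 + 16*(6/75 + 43/2) = 65/42 + 16*(6*(1/75) + 43*(½)) = 65/42 + 16*(2/25 + 43/2) = 65/42 + 16*(1079/50) = 65/42 + 8632/25 = 364169/1050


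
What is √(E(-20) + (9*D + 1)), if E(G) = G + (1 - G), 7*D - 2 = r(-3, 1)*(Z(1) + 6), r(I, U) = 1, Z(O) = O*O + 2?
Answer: √791/7 ≈ 4.0178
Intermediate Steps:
Z(O) = 2 + O² (Z(O) = O² + 2 = 2 + O²)
D = 11/7 (D = 2/7 + (1*((2 + 1²) + 6))/7 = 2/7 + (1*((2 + 1) + 6))/7 = 2/7 + (1*(3 + 6))/7 = 2/7 + (1*9)/7 = 2/7 + (⅐)*9 = 2/7 + 9/7 = 11/7 ≈ 1.5714)
E(G) = 1
√(E(-20) + (9*D + 1)) = √(1 + (9*(11/7) + 1)) = √(1 + (99/7 + 1)) = √(1 + 106/7) = √(113/7) = √791/7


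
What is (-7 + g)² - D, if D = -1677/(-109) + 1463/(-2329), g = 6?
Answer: -3492405/253861 ≈ -13.757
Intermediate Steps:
D = 3746266/253861 (D = -1677*(-1/109) + 1463*(-1/2329) = 1677/109 - 1463/2329 = 3746266/253861 ≈ 14.757)
(-7 + g)² - D = (-7 + 6)² - 1*3746266/253861 = (-1)² - 3746266/253861 = 1 - 3746266/253861 = -3492405/253861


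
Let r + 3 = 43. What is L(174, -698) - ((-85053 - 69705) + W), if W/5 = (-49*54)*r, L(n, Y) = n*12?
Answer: 686046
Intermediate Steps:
r = 40 (r = -3 + 43 = 40)
L(n, Y) = 12*n
W = -529200 (W = 5*(-49*54*40) = 5*(-2646*40) = 5*(-105840) = -529200)
L(174, -698) - ((-85053 - 69705) + W) = 12*174 - ((-85053 - 69705) - 529200) = 2088 - (-154758 - 529200) = 2088 - 1*(-683958) = 2088 + 683958 = 686046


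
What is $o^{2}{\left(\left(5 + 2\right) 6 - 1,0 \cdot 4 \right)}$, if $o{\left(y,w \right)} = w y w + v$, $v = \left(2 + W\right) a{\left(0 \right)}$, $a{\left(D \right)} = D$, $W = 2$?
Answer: $0$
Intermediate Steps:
$v = 0$ ($v = \left(2 + 2\right) 0 = 4 \cdot 0 = 0$)
$o{\left(y,w \right)} = y w^{2}$ ($o{\left(y,w \right)} = w y w + 0 = y w^{2} + 0 = y w^{2}$)
$o^{2}{\left(\left(5 + 2\right) 6 - 1,0 \cdot 4 \right)} = \left(\left(\left(5 + 2\right) 6 - 1\right) \left(0 \cdot 4\right)^{2}\right)^{2} = \left(\left(7 \cdot 6 - 1\right) 0^{2}\right)^{2} = \left(\left(42 - 1\right) 0\right)^{2} = \left(41 \cdot 0\right)^{2} = 0^{2} = 0$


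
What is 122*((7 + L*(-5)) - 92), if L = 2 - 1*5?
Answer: -8540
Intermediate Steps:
L = -3 (L = 2 - 5 = -3)
122*((7 + L*(-5)) - 92) = 122*((7 - 3*(-5)) - 92) = 122*((7 + 15) - 92) = 122*(22 - 92) = 122*(-70) = -8540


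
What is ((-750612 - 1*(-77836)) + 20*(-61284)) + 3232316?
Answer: 1333860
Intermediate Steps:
((-750612 - 1*(-77836)) + 20*(-61284)) + 3232316 = ((-750612 + 77836) - 1225680) + 3232316 = (-672776 - 1225680) + 3232316 = -1898456 + 3232316 = 1333860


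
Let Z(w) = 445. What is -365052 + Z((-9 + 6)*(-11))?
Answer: -364607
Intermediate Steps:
-365052 + Z((-9 + 6)*(-11)) = -365052 + 445 = -364607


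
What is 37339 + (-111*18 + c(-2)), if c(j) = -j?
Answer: 35343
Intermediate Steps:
37339 + (-111*18 + c(-2)) = 37339 + (-111*18 - 1*(-2)) = 37339 + (-1998 + 2) = 37339 - 1996 = 35343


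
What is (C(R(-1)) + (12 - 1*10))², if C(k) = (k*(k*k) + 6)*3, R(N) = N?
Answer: 289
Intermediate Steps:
C(k) = 18 + 3*k³ (C(k) = (k*k² + 6)*3 = (k³ + 6)*3 = (6 + k³)*3 = 18 + 3*k³)
(C(R(-1)) + (12 - 1*10))² = ((18 + 3*(-1)³) + (12 - 1*10))² = ((18 + 3*(-1)) + (12 - 10))² = ((18 - 3) + 2)² = (15 + 2)² = 17² = 289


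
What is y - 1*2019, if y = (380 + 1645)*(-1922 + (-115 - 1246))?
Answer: -6650094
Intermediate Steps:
y = -6648075 (y = 2025*(-1922 - 1361) = 2025*(-3283) = -6648075)
y - 1*2019 = -6648075 - 1*2019 = -6648075 - 2019 = -6650094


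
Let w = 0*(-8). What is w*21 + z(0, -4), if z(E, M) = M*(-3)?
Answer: 12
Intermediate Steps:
z(E, M) = -3*M
w = 0
w*21 + z(0, -4) = 0*21 - 3*(-4) = 0 + 12 = 12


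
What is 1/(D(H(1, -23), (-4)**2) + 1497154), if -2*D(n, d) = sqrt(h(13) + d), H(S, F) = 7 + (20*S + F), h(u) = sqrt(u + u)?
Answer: 1/(1497154 - sqrt(16 + sqrt(26))/2) ≈ 6.6793e-7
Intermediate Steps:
h(u) = sqrt(2)*sqrt(u) (h(u) = sqrt(2*u) = sqrt(2)*sqrt(u))
H(S, F) = 7 + F + 20*S (H(S, F) = 7 + (F + 20*S) = 7 + F + 20*S)
D(n, d) = -sqrt(d + sqrt(26))/2 (D(n, d) = -sqrt(sqrt(2)*sqrt(13) + d)/2 = -sqrt(sqrt(26) + d)/2 = -sqrt(d + sqrt(26))/2)
1/(D(H(1, -23), (-4)**2) + 1497154) = 1/(-sqrt((-4)**2 + sqrt(26))/2 + 1497154) = 1/(-sqrt(16 + sqrt(26))/2 + 1497154) = 1/(1497154 - sqrt(16 + sqrt(26))/2)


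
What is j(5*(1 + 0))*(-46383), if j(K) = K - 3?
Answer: -92766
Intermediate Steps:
j(K) = -3 + K
j(5*(1 + 0))*(-46383) = (-3 + 5*(1 + 0))*(-46383) = (-3 + 5*1)*(-46383) = (-3 + 5)*(-46383) = 2*(-46383) = -92766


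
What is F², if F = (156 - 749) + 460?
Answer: 17689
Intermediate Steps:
F = -133 (F = -593 + 460 = -133)
F² = (-133)² = 17689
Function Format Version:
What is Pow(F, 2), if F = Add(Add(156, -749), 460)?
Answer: 17689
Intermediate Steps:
F = -133 (F = Add(-593, 460) = -133)
Pow(F, 2) = Pow(-133, 2) = 17689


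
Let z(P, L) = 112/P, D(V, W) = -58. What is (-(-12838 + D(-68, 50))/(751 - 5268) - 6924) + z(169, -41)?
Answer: -5287268172/763373 ≈ -6926.2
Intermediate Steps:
(-(-12838 + D(-68, 50))/(751 - 5268) - 6924) + z(169, -41) = (-(-12838 - 58)/(751 - 5268) - 6924) + 112/169 = (-(-12896)/(-4517) - 6924) + 112*(1/169) = (-(-12896)*(-1)/4517 - 6924) + 112/169 = (-1*12896/4517 - 6924) + 112/169 = (-12896/4517 - 6924) + 112/169 = -31288604/4517 + 112/169 = -5287268172/763373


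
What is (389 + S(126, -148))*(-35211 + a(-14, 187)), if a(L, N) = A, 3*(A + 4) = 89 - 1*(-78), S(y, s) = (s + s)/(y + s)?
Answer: -466951106/33 ≈ -1.4150e+7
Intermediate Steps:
S(y, s) = 2*s/(s + y) (S(y, s) = (2*s)/(s + y) = 2*s/(s + y))
A = 155/3 (A = -4 + (89 - 1*(-78))/3 = -4 + (89 + 78)/3 = -4 + (⅓)*167 = -4 + 167/3 = 155/3 ≈ 51.667)
a(L, N) = 155/3
(389 + S(126, -148))*(-35211 + a(-14, 187)) = (389 + 2*(-148)/(-148 + 126))*(-35211 + 155/3) = (389 + 2*(-148)/(-22))*(-105478/3) = (389 + 2*(-148)*(-1/22))*(-105478/3) = (389 + 148/11)*(-105478/3) = (4427/11)*(-105478/3) = -466951106/33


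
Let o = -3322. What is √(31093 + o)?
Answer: √27771 ≈ 166.65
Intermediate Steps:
√(31093 + o) = √(31093 - 3322) = √27771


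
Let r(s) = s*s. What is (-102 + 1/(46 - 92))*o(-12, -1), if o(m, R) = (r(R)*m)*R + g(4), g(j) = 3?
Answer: -70395/46 ≈ -1530.3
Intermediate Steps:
r(s) = s²
o(m, R) = 3 + m*R³ (o(m, R) = (R²*m)*R + 3 = (m*R²)*R + 3 = m*R³ + 3 = 3 + m*R³)
(-102 + 1/(46 - 92))*o(-12, -1) = (-102 + 1/(46 - 92))*(3 - 12*(-1)³) = (-102 + 1/(-46))*(3 - 12*(-1)) = (-102 - 1/46)*(3 + 12) = -4693/46*15 = -70395/46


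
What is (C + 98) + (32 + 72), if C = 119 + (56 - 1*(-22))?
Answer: 399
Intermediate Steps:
C = 197 (C = 119 + (56 + 22) = 119 + 78 = 197)
(C + 98) + (32 + 72) = (197 + 98) + (32 + 72) = 295 + 104 = 399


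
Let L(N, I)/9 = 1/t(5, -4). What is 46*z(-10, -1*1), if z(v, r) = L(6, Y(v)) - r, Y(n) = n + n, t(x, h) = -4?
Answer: -115/2 ≈ -57.500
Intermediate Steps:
Y(n) = 2*n
L(N, I) = -9/4 (L(N, I) = 9*(1/(-4)) = 9*(1*(-1/4)) = 9*(-1/4) = -9/4)
z(v, r) = -9/4 - r
46*z(-10, -1*1) = 46*(-9/4 - (-1)) = 46*(-9/4 - 1*(-1)) = 46*(-9/4 + 1) = 46*(-5/4) = -115/2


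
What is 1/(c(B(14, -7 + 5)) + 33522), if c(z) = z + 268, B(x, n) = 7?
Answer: 1/33797 ≈ 2.9588e-5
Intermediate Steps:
c(z) = 268 + z
1/(c(B(14, -7 + 5)) + 33522) = 1/((268 + 7) + 33522) = 1/(275 + 33522) = 1/33797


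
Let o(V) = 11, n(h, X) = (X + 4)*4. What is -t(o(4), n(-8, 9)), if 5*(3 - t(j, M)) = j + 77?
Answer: 73/5 ≈ 14.600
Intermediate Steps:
n(h, X) = 16 + 4*X (n(h, X) = (4 + X)*4 = 16 + 4*X)
t(j, M) = -62/5 - j/5 (t(j, M) = 3 - (j + 77)/5 = 3 - (77 + j)/5 = 3 + (-77/5 - j/5) = -62/5 - j/5)
-t(o(4), n(-8, 9)) = -(-62/5 - ⅕*11) = -(-62/5 - 11/5) = -1*(-73/5) = 73/5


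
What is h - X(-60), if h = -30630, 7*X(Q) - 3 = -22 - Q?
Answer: -214451/7 ≈ -30636.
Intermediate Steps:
X(Q) = -19/7 - Q/7 (X(Q) = 3/7 + (-22 - Q)/7 = 3/7 + (-22/7 - Q/7) = -19/7 - Q/7)
h - X(-60) = -30630 - (-19/7 - 1/7*(-60)) = -30630 - (-19/7 + 60/7) = -30630 - 1*41/7 = -30630 - 41/7 = -214451/7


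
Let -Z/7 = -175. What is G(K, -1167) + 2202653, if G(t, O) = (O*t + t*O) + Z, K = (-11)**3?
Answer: 5310432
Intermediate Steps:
Z = 1225 (Z = -7*(-175) = 1225)
K = -1331
G(t, O) = 1225 + 2*O*t (G(t, O) = (O*t + t*O) + 1225 = (O*t + O*t) + 1225 = 2*O*t + 1225 = 1225 + 2*O*t)
G(K, -1167) + 2202653 = (1225 + 2*(-1167)*(-1331)) + 2202653 = (1225 + 3106554) + 2202653 = 3107779 + 2202653 = 5310432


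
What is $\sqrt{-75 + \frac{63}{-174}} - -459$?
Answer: $459 + \frac{i \sqrt{253518}}{58} \approx 459.0 + 8.6811 i$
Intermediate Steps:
$\sqrt{-75 + \frac{63}{-174}} - -459 = \sqrt{-75 + 63 \left(- \frac{1}{174}\right)} + 459 = \sqrt{-75 - \frac{21}{58}} + 459 = \sqrt{- \frac{4371}{58}} + 459 = \frac{i \sqrt{253518}}{58} + 459 = 459 + \frac{i \sqrt{253518}}{58}$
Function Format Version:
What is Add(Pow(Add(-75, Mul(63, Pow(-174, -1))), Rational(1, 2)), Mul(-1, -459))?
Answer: Add(459, Mul(Rational(1, 58), I, Pow(253518, Rational(1, 2)))) ≈ Add(459.00, Mul(8.6811, I))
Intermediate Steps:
Add(Pow(Add(-75, Mul(63, Pow(-174, -1))), Rational(1, 2)), Mul(-1, -459)) = Add(Pow(Add(-75, Mul(63, Rational(-1, 174))), Rational(1, 2)), 459) = Add(Pow(Add(-75, Rational(-21, 58)), Rational(1, 2)), 459) = Add(Pow(Rational(-4371, 58), Rational(1, 2)), 459) = Add(Mul(Rational(1, 58), I, Pow(253518, Rational(1, 2))), 459) = Add(459, Mul(Rational(1, 58), I, Pow(253518, Rational(1, 2))))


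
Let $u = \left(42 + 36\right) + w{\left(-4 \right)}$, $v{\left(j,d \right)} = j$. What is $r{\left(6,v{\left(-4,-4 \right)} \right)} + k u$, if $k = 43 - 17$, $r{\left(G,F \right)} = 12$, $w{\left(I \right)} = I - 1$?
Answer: $1910$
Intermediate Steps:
$w{\left(I \right)} = -1 + I$ ($w{\left(I \right)} = I - 1 = -1 + I$)
$u = 73$ ($u = \left(42 + 36\right) - 5 = 78 - 5 = 73$)
$k = 26$ ($k = 43 - 17 = 26$)
$r{\left(6,v{\left(-4,-4 \right)} \right)} + k u = 12 + 26 \cdot 73 = 12 + 1898 = 1910$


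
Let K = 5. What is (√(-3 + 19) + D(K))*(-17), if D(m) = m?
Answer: -153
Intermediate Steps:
(√(-3 + 19) + D(K))*(-17) = (√(-3 + 19) + 5)*(-17) = (√16 + 5)*(-17) = (4 + 5)*(-17) = 9*(-17) = -153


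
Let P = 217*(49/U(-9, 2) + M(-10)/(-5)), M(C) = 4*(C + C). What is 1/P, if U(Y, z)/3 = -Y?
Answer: 27/104377 ≈ 0.00025868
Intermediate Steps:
M(C) = 8*C (M(C) = 4*(2*C) = 8*C)
U(Y, z) = -3*Y (U(Y, z) = 3*(-Y) = -3*Y)
P = 104377/27 (P = 217*(49/((-3*(-9))) + (8*(-10))/(-5)) = 217*(49/27 - 80*(-⅕)) = 217*(49*(1/27) + 16) = 217*(49/27 + 16) = 217*(481/27) = 104377/27 ≈ 3865.8)
1/P = 1/(104377/27) = 27/104377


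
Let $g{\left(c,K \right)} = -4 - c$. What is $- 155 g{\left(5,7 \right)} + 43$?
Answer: $1438$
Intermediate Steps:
$- 155 g{\left(5,7 \right)} + 43 = - 155 \left(-4 - 5\right) + 43 = \left(-155\right) \left(-9\right) + 43 = 1395 + 43 = 1438$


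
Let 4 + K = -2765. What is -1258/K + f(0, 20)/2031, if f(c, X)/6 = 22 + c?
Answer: 973502/1874613 ≈ 0.51931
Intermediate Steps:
K = -2769 (K = -4 - 2765 = -2769)
f(c, X) = 132 + 6*c (f(c, X) = 6*(22 + c) = 132 + 6*c)
-1258/K + f(0, 20)/2031 = -1258/(-2769) + (132 + 6*0)/2031 = -1258*(-1/2769) + (132 + 0)*(1/2031) = 1258/2769 + 132*(1/2031) = 1258/2769 + 44/677 = 973502/1874613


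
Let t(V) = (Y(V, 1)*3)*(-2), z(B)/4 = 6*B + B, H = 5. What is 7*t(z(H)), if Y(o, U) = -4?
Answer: 168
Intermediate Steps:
z(B) = 28*B (z(B) = 4*(6*B + B) = 4*(7*B) = 28*B)
t(V) = 24 (t(V) = -4*3*(-2) = -12*(-2) = 24)
7*t(z(H)) = 7*24 = 168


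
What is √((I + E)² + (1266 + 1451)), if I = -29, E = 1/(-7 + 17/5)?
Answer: √1158037/18 ≈ 59.785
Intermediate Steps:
E = -5/18 (E = 1/(-7 + 17*(⅕)) = 1/(-7 + 17/5) = 1/(-18/5) = -5/18 ≈ -0.27778)
√((I + E)² + (1266 + 1451)) = √((-29 - 5/18)² + (1266 + 1451)) = √((-527/18)² + 2717) = √(277729/324 + 2717) = √(1158037/324) = √1158037/18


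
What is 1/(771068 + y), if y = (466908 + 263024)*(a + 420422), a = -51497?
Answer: 1/269290934168 ≈ 3.7135e-12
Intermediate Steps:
y = 269290163100 (y = (466908 + 263024)*(-51497 + 420422) = 729932*368925 = 269290163100)
1/(771068 + y) = 1/(771068 + 269290163100) = 1/269290934168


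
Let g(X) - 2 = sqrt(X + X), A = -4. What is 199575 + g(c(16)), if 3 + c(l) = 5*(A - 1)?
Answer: 199577 + 2*I*sqrt(14) ≈ 1.9958e+5 + 7.4833*I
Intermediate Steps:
c(l) = -28 (c(l) = -3 + 5*(-4 - 1) = -3 + 5*(-5) = -3 - 25 = -28)
g(X) = 2 + sqrt(2)*sqrt(X) (g(X) = 2 + sqrt(X + X) = 2 + sqrt(2*X) = 2 + sqrt(2)*sqrt(X))
199575 + g(c(16)) = 199575 + (2 + sqrt(2)*sqrt(-28)) = 199575 + (2 + sqrt(2)*(2*I*sqrt(7))) = 199575 + (2 + 2*I*sqrt(14)) = 199577 + 2*I*sqrt(14)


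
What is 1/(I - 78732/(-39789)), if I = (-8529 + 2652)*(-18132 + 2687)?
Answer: 4421/401295350313 ≈ 1.1017e-8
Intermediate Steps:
I = 90770265 (I = -5877*(-15445) = 90770265)
1/(I - 78732/(-39789)) = 1/(90770265 - 78732/(-39789)) = 1/(90770265 - 78732*(-1/39789)) = 1/(90770265 + 8748/4421) = 1/(401295350313/4421) = 4421/401295350313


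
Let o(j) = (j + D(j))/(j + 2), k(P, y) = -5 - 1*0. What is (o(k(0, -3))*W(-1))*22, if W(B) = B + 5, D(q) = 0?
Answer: 440/3 ≈ 146.67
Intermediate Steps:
k(P, y) = -5 (k(P, y) = -5 + 0 = -5)
W(B) = 5 + B
o(j) = j/(2 + j) (o(j) = (j + 0)/(j + 2) = j/(2 + j))
(o(k(0, -3))*W(-1))*22 = ((-5/(2 - 5))*(5 - 1))*22 = (-5/(-3)*4)*22 = (-5*(-1/3)*4)*22 = ((5/3)*4)*22 = (20/3)*22 = 440/3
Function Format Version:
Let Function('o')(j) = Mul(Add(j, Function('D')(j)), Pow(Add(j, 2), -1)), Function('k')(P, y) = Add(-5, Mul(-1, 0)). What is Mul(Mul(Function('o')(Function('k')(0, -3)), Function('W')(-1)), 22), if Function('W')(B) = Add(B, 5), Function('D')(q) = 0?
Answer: Rational(440, 3) ≈ 146.67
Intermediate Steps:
Function('k')(P, y) = -5 (Function('k')(P, y) = Add(-5, 0) = -5)
Function('W')(B) = Add(5, B)
Function('o')(j) = Mul(j, Pow(Add(2, j), -1)) (Function('o')(j) = Mul(Add(j, 0), Pow(Add(j, 2), -1)) = Mul(j, Pow(Add(2, j), -1)))
Mul(Mul(Function('o')(Function('k')(0, -3)), Function('W')(-1)), 22) = Mul(Mul(Mul(-5, Pow(Add(2, -5), -1)), Add(5, -1)), 22) = Mul(Mul(Mul(-5, Pow(-3, -1)), 4), 22) = Mul(Mul(Mul(-5, Rational(-1, 3)), 4), 22) = Mul(Mul(Rational(5, 3), 4), 22) = Mul(Rational(20, 3), 22) = Rational(440, 3)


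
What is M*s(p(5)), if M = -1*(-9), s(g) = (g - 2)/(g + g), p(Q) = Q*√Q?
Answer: 9/2 - 9*√5/25 ≈ 3.6950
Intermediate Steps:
p(Q) = Q^(3/2)
s(g) = (-2 + g)/(2*g) (s(g) = (-2 + g)/((2*g)) = (-2 + g)*(1/(2*g)) = (-2 + g)/(2*g))
M = 9
M*s(p(5)) = 9*((-2 + 5^(3/2))/(2*(5^(3/2)))) = 9*((-2 + 5*√5)/(2*((5*√5)))) = 9*((√5/25)*(-2 + 5*√5)/2) = 9*(√5*(-2 + 5*√5)/50) = 9*√5*(-2 + 5*√5)/50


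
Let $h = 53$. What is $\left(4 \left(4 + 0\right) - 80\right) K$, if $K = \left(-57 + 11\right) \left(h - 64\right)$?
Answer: $-32384$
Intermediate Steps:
$K = 506$ ($K = \left(-57 + 11\right) \left(53 - 64\right) = \left(-46\right) \left(-11\right) = 506$)
$\left(4 \left(4 + 0\right) - 80\right) K = \left(4 \left(4 + 0\right) - 80\right) 506 = \left(4 \cdot 4 - 80\right) 506 = \left(16 - 80\right) 506 = \left(-64\right) 506 = -32384$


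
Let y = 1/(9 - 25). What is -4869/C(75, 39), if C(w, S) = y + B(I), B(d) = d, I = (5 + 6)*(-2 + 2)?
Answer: 77904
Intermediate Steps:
y = -1/16 (y = 1/(-16) = -1/16 ≈ -0.062500)
I = 0 (I = 11*0 = 0)
C(w, S) = -1/16 (C(w, S) = -1/16 + 0 = -1/16)
-4869/C(75, 39) = -4869/(-1/16) = -4869*(-16) = 77904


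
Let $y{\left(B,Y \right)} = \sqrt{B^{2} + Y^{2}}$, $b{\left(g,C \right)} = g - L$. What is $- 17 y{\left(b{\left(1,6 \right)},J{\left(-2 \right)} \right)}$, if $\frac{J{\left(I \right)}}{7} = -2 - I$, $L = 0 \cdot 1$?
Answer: $-17$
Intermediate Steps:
$L = 0$
$b{\left(g,C \right)} = g$ ($b{\left(g,C \right)} = g - 0 = g + 0 = g$)
$J{\left(I \right)} = -14 - 7 I$ ($J{\left(I \right)} = 7 \left(-2 - I\right) = -14 - 7 I$)
$- 17 y{\left(b{\left(1,6 \right)},J{\left(-2 \right)} \right)} = - 17 \sqrt{1^{2} + \left(-14 - -14\right)^{2}} = - 17 \sqrt{1 + \left(-14 + 14\right)^{2}} = - 17 \sqrt{1 + 0^{2}} = - 17 \sqrt{1 + 0} = - 17 \sqrt{1} = \left(-17\right) 1 = -17$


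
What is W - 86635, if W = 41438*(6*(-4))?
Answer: -1081147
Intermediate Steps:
W = -994512 (W = 41438*(-24) = -994512)
W - 86635 = -994512 - 86635 = -1081147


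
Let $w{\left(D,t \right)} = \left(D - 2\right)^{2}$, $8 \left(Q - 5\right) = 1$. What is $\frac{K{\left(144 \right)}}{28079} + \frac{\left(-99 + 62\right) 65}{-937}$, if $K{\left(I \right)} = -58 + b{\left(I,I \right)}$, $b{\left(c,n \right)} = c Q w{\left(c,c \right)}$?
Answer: $\frac{14011002633}{26310023} \approx 532.54$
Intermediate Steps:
$Q = \frac{41}{8}$ ($Q = 5 + \frac{1}{8} \cdot 1 = 5 + \frac{1}{8} = \frac{41}{8} \approx 5.125$)
$w{\left(D,t \right)} = \left(-2 + D\right)^{2}$
$b{\left(c,n \right)} = \frac{41 c \left(-2 + c\right)^{2}}{8}$ ($b{\left(c,n \right)} = c \frac{41}{8} \left(-2 + c\right)^{2} = \frac{41 c}{8} \left(-2 + c\right)^{2} = \frac{41 c \left(-2 + c\right)^{2}}{8}$)
$K{\left(I \right)} = -58 + \frac{41 I \left(-2 + I\right)^{2}}{8}$
$\frac{K{\left(144 \right)}}{28079} + \frac{\left(-99 + 62\right) 65}{-937} = \frac{-58 + \frac{41}{8} \cdot 144 \left(-2 + 144\right)^{2}}{28079} + \frac{\left(-99 + 62\right) 65}{-937} = \left(-58 + \frac{41}{8} \cdot 144 \cdot 142^{2}\right) \frac{1}{28079} + \left(-37\right) 65 \left(- \frac{1}{937}\right) = \left(-58 + \frac{41}{8} \cdot 144 \cdot 20164\right) \frac{1}{28079} - - \frac{2405}{937} = \left(-58 + 14881032\right) \frac{1}{28079} + \frac{2405}{937} = 14880974 \cdot \frac{1}{28079} + \frac{2405}{937} = \frac{14880974}{28079} + \frac{2405}{937} = \frac{14011002633}{26310023}$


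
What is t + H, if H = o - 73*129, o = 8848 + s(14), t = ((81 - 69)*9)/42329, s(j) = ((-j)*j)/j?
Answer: -24677699/42329 ≈ -583.00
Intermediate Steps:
s(j) = -j (s(j) = (-j**2)/j = -j)
t = 108/42329 (t = (12*9)*(1/42329) = 108*(1/42329) = 108/42329 ≈ 0.0025514)
o = 8834 (o = 8848 - 1*14 = 8848 - 14 = 8834)
H = -583 (H = 8834 - 73*129 = 8834 - 9417 = -583)
t + H = 108/42329 - 583 = -24677699/42329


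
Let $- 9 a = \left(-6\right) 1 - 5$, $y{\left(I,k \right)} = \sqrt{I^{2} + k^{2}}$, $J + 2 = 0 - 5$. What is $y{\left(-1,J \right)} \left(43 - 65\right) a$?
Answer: $- \frac{1210 \sqrt{2}}{9} \approx -190.13$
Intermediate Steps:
$J = -7$ ($J = -2 + \left(0 - 5\right) = -2 - 5 = -7$)
$a = \frac{11}{9}$ ($a = - \frac{\left(-6\right) 1 - 5}{9} = - \frac{-6 - 5}{9} = \left(- \frac{1}{9}\right) \left(-11\right) = \frac{11}{9} \approx 1.2222$)
$y{\left(-1,J \right)} \left(43 - 65\right) a = \sqrt{\left(-1\right)^{2} + \left(-7\right)^{2}} \left(43 - 65\right) \frac{11}{9} = \sqrt{1 + 49} \left(-22\right) \frac{11}{9} = \sqrt{50} \left(-22\right) \frac{11}{9} = 5 \sqrt{2} \left(-22\right) \frac{11}{9} = - 110 \sqrt{2} \cdot \frac{11}{9} = - \frac{1210 \sqrt{2}}{9}$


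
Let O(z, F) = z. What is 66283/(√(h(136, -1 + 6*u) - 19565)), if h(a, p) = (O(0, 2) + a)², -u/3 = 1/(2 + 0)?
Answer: -66283*I*√1069/1069 ≈ -2027.3*I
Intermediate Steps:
u = -3/2 (u = -3/(2 + 0) = -3/2 ≈ -1.5000)
h(a, p) = a² (h(a, p) = (0 + a)² = a²)
66283/(√(h(136, -1 + 6*u) - 19565)) = 66283/(√(136² - 19565)) = 66283/(√(18496 - 19565)) = 66283/(√(-1069)) = 66283/((I*√1069)) = 66283*(-I*√1069/1069) = -66283*I*√1069/1069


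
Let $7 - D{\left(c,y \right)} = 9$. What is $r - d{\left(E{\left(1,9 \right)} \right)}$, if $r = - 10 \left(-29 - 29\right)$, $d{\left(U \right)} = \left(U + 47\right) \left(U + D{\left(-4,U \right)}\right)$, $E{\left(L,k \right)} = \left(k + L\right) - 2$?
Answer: $250$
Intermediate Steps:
$D{\left(c,y \right)} = -2$ ($D{\left(c,y \right)} = 7 - 9 = -2$)
$E{\left(L,k \right)} = -2 + L + k$ ($E{\left(L,k \right)} = \left(L + k\right) - 2 = -2 + L + k$)
$d{\left(U \right)} = \left(-2 + U\right) \left(47 + U\right)$ ($d{\left(U \right)} = \left(U + 47\right) \left(U - 2\right) = \left(47 + U\right) \left(-2 + U\right) = \left(-2 + U\right) \left(47 + U\right)$)
$r = 580$ ($r = \left(-10\right) \left(-58\right) = 580$)
$r - d{\left(E{\left(1,9 \right)} \right)} = 580 - \left(-94 + \left(-2 + 1 + 9\right)^{2} + 45 \left(-2 + 1 + 9\right)\right) = 580 - \left(-94 + 8^{2} + 45 \cdot 8\right) = 580 - \left(-94 + 64 + 360\right) = 580 - 330 = 250$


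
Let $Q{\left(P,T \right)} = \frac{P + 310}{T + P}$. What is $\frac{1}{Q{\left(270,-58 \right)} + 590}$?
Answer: $\frac{53}{31415} \approx 0.0016871$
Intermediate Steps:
$Q{\left(P,T \right)} = \frac{310 + P}{P + T}$
$\frac{1}{Q{\left(270,-58 \right)} + 590} = \frac{1}{\frac{310 + 270}{270 - 58} + 590} = \frac{1}{\frac{1}{212} \cdot 580 + 590} = \frac{1}{\frac{145}{53} + 590} = \frac{1}{\frac{31415}{53}} = \frac{53}{31415}$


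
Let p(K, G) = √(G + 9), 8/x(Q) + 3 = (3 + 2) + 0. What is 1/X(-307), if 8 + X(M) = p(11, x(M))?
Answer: -8/51 - √13/51 ≈ -0.22756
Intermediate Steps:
x(Q) = 4 (x(Q) = 8/(-3 + ((3 + 2) + 0)) = 8/(-3 + (5 + 0)) = 8/(-3 + 5) = 8/2 = 8*(½) = 4)
p(K, G) = √(9 + G)
X(M) = -8 + √13 (X(M) = -8 + √(9 + 4) = -8 + √13)
1/X(-307) = 1/(-8 + √13)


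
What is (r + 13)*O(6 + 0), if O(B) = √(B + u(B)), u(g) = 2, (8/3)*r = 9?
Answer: 131*√2/4 ≈ 46.315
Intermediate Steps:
r = 27/8 (r = (3/8)*9 = 27/8 ≈ 3.3750)
O(B) = √(2 + B) (O(B) = √(B + 2) = √(2 + B))
(r + 13)*O(6 + 0) = (27/8 + 13)*√(2 + (6 + 0)) = 131*√(2 + 6)/8 = 131*√8/8 = 131*(2*√2)/8 = 131*√2/4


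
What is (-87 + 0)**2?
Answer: 7569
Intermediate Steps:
(-87 + 0)**2 = (-87)**2 = 7569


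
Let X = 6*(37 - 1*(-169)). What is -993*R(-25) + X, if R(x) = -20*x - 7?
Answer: -488313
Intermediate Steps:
X = 1236 (X = 6*(37 + 169) = 6*206 = 1236)
R(x) = -7 - 20*x
-993*R(-25) + X = -993*(-7 - 20*(-25)) + 1236 = -993*(-7 + 500) + 1236 = -993*493 + 1236 = -489549 + 1236 = -488313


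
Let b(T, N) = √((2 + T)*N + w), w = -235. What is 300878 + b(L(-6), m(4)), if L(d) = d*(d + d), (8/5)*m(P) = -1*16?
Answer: 300878 + 5*I*√39 ≈ 3.0088e+5 + 31.225*I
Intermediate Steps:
m(P) = -10 (m(P) = 5*(-1*16)/8 = (5/8)*(-16) = -10)
L(d) = 2*d² (L(d) = d*(2*d) = 2*d²)
b(T, N) = √(-235 + N*(2 + T)) (b(T, N) = √((2 + T)*N - 235) = √(N*(2 + T) - 235) = √(-235 + N*(2 + T)))
300878 + b(L(-6), m(4)) = 300878 + √(-235 + 2*(-10) - 20*(-6)²) = 300878 + √(-235 - 20 - 20*36) = 300878 + √(-235 - 20 - 10*72) = 300878 + √(-235 - 20 - 720) = 300878 + √(-975) = 300878 + 5*I*√39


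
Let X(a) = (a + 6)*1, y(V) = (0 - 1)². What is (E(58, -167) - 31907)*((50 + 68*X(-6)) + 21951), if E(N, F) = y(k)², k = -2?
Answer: -701963906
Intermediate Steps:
y(V) = 1 (y(V) = (-1)² = 1)
X(a) = 6 + a (X(a) = (6 + a)*1 = 6 + a)
E(N, F) = 1 (E(N, F) = 1² = 1)
(E(58, -167) - 31907)*((50 + 68*X(-6)) + 21951) = (1 - 31907)*((50 + 68*(6 - 6)) + 21951) = -31906*((50 + 68*0) + 21951) = -31906*((50 + 0) + 21951) = -31906*(50 + 21951) = -31906*22001 = -701963906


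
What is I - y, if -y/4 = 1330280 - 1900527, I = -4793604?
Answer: -7074592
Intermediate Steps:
y = 2280988 (y = -4*(1330280 - 1900527) = -4*(-570247) = 2280988)
I - y = -4793604 - 1*2280988 = -4793604 - 2280988 = -7074592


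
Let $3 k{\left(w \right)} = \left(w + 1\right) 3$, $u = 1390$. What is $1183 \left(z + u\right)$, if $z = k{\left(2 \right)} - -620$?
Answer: $2381379$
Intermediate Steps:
$k{\left(w \right)} = 1 + w$ ($k{\left(w \right)} = \frac{\left(w + 1\right) 3}{3} = \frac{\left(1 + w\right) 3}{3} = \frac{3 + 3 w}{3} = 1 + w$)
$z = 623$ ($z = \left(1 + 2\right) - -620 = 3 + 620 = 623$)
$1183 \left(z + u\right) = 1183 \left(623 + 1390\right) = 1183 \cdot 2013 = 2381379$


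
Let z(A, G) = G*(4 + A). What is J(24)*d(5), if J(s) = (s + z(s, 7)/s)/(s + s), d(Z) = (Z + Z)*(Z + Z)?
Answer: 4825/72 ≈ 67.014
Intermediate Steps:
d(Z) = 4*Z² (d(Z) = (2*Z)*(2*Z) = 4*Z²)
J(s) = (s + (28 + 7*s)/s)/(2*s) (J(s) = (s + (7*(4 + s))/s)/(s + s) = (s + (28 + 7*s)/s)/((2*s)) = (s + (28 + 7*s)/s)*(1/(2*s)) = (s + (28 + 7*s)/s)/(2*s))
J(24)*d(5) = ((½)*(28 + 24² + 7*24)/24²)*(4*5²) = ((½)*(1/576)*(28 + 576 + 168))*(4*25) = ((½)*(1/576)*772)*100 = (193/288)*100 = 4825/72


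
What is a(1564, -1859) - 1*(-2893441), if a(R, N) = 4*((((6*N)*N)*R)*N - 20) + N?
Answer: -241149382701042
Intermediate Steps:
a(R, N) = -80 + N + 24*R*N³ (a(R, N) = 4*(((6*N²)*R)*N - 20) + N = 4*((6*R*N²)*N - 20) + N = 4*(6*R*N³ - 20) + N = 4*(-20 + 6*R*N³) + N = (-80 + 24*R*N³) + N = -80 + N + 24*R*N³)
a(1564, -1859) - 1*(-2893441) = (-80 - 1859 + 24*1564*(-1859)³) - 1*(-2893441) = (-80 - 1859 + 24*1564*(-6424482779)) + 2893441 = (-80 - 1859 - 241149385592544) + 2893441 = -241149385594483 + 2893441 = -241149382701042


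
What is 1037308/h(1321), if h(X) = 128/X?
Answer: 342570967/32 ≈ 1.0705e+7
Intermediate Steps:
1037308/h(1321) = 1037308/((128/1321)) = 1037308/((128*(1/1321))) = 1037308/(128/1321) = 1037308*(1321/128) = 342570967/32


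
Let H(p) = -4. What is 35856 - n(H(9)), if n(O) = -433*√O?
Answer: 35856 + 866*I ≈ 35856.0 + 866.0*I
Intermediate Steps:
35856 - n(H(9)) = 35856 - (-433)*√(-4) = 35856 - (-433)*2*I = 35856 - (-866)*I = 35856 + 866*I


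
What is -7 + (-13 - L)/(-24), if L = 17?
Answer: -23/4 ≈ -5.7500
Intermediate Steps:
-7 + (-13 - L)/(-24) = -7 + (-13 - 1*17)/(-24) = -7 + (-13 - 17)*(-1/24) = -7 - 30*(-1/24) = -7 + 5/4 = -23/4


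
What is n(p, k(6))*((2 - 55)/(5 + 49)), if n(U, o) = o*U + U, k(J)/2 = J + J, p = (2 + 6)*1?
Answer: -5300/27 ≈ -196.30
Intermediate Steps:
p = 8 (p = 8*1 = 8)
k(J) = 4*J (k(J) = 2*(J + J) = 2*(2*J) = 4*J)
n(U, o) = U + U*o (n(U, o) = U*o + U = U + U*o)
n(p, k(6))*((2 - 55)/(5 + 49)) = (8*(1 + 4*6))*((2 - 55)/(5 + 49)) = (8*(1 + 24))*(-53/54) = (8*25)*(-53*1/54) = 200*(-53/54) = -5300/27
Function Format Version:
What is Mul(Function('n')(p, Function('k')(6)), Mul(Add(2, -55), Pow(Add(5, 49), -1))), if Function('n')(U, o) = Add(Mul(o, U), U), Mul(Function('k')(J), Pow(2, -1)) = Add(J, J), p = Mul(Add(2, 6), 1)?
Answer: Rational(-5300, 27) ≈ -196.30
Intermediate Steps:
p = 8 (p = Mul(8, 1) = 8)
Function('k')(J) = Mul(4, J) (Function('k')(J) = Mul(2, Add(J, J)) = Mul(2, Mul(2, J)) = Mul(4, J))
Function('n')(U, o) = Add(U, Mul(U, o)) (Function('n')(U, o) = Add(Mul(U, o), U) = Add(U, Mul(U, o)))
Mul(Function('n')(p, Function('k')(6)), Mul(Add(2, -55), Pow(Add(5, 49), -1))) = Mul(Mul(8, Add(1, Mul(4, 6))), Mul(Add(2, -55), Pow(Add(5, 49), -1))) = Mul(Mul(8, Add(1, 24)), Mul(-53, Pow(54, -1))) = Mul(Mul(8, 25), Mul(-53, Rational(1, 54))) = Mul(200, Rational(-53, 54)) = Rational(-5300, 27)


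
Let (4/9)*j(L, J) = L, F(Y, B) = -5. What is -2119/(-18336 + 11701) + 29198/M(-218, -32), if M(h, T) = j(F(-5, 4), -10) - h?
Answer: 776667333/5487145 ≈ 141.54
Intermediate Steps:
j(L, J) = 9*L/4
M(h, T) = -45/4 - h (M(h, T) = (9/4)*(-5) - h = -45/4 - h)
-2119/(-18336 + 11701) + 29198/M(-218, -32) = -2119/(-18336 + 11701) + 29198/(-45/4 - 1*(-218)) = -2119/(-6635) + 29198/(-45/4 + 218) = -2119*(-1/6635) + 29198/(827/4) = 2119/6635 + 29198*(4/827) = 2119/6635 + 116792/827 = 776667333/5487145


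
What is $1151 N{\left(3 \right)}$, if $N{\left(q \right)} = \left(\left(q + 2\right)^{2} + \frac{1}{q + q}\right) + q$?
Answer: $\frac{194519}{6} \approx 32420.0$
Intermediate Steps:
$N{\left(q \right)} = q + \left(2 + q\right)^{2} + \frac{1}{2 q}$ ($N{\left(q \right)} = \left(\left(2 + q\right)^{2} + \frac{1}{2 q}\right) + q = q + \left(2 + q\right)^{2} + \frac{1}{2 q}$)
$1151 N{\left(3 \right)} = 1151 \left(3 + \left(2 + 3\right)^{2} + \frac{1}{2 \cdot 3}\right) = 1151 \left(3 + 5^{2} + \frac{1}{2} \cdot \frac{1}{3}\right) = 1151 \left(3 + 25 + \frac{1}{6}\right) = 1151 \cdot \frac{169}{6} = \frac{194519}{6}$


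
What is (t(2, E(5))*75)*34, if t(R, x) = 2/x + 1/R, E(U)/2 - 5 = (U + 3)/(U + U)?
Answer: 49725/29 ≈ 1714.7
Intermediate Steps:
E(U) = 10 + (3 + U)/U (E(U) = 10 + 2*((U + 3)/(U + U)) = 10 + 2*((3 + U)/((2*U))) = 10 + 2*((3 + U)*(1/(2*U))) = 10 + 2*((3 + U)/(2*U)) = 10 + (3 + U)/U)
t(R, x) = 1/R + 2/x (t(R, x) = 2/x + 1/R = 1/R + 2/x)
(t(2, E(5))*75)*34 = ((1/2 + 2/(11 + 3/5))*75)*34 = ((½ + 2/(11 + 3*(⅕)))*75)*34 = ((½ + 2/(11 + ⅗))*75)*34 = ((½ + 2/(58/5))*75)*34 = ((½ + 2*(5/58))*75)*34 = ((½ + 5/29)*75)*34 = ((39/58)*75)*34 = (2925/58)*34 = 49725/29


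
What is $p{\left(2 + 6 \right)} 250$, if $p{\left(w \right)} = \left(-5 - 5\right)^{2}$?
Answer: $25000$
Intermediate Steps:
$p{\left(w \right)} = 100$ ($p{\left(w \right)} = \left(-10\right)^{2} = 100$)
$p{\left(2 + 6 \right)} 250 = 100 \cdot 250 = 25000$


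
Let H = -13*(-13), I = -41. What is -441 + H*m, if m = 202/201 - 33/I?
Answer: -1113646/8241 ≈ -135.13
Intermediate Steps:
H = 169
m = 14915/8241 (m = 202/201 - 33/(-41) = 202*(1/201) - 33*(-1/41) = 202/201 + 33/41 = 14915/8241 ≈ 1.8099)
-441 + H*m = -441 + 169*(14915/8241) = -441 + 2520635/8241 = -1113646/8241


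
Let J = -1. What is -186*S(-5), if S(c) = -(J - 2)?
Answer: -558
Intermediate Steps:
S(c) = 3 (S(c) = -(-1 - 2) = -1*(-3) = 3)
-186*S(-5) = -186*3 = -558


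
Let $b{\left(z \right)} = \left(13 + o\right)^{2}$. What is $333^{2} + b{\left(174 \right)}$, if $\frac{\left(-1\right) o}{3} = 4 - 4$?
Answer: $111058$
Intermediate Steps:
$o = 0$ ($o = - 3 \left(4 - 4\right) = \left(-3\right) 0 = 0$)
$b{\left(z \right)} = 169$ ($b{\left(z \right)} = \left(13 + 0\right)^{2} = 13^{2} = 169$)
$333^{2} + b{\left(174 \right)} = 333^{2} + 169 = 110889 + 169 = 111058$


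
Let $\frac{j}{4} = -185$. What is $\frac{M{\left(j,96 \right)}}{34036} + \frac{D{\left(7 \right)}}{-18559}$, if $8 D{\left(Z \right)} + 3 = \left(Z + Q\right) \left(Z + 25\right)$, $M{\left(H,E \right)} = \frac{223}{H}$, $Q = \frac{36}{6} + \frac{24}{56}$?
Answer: $- \frac{140791527}{48836894960} \approx -0.0028829$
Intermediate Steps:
$j = -740$ ($j = 4 \left(-185\right) = -740$)
$Q = \frac{45}{7}$ ($Q = 36 \cdot \frac{1}{6} + 24 \cdot \frac{1}{56} = 6 + \frac{3}{7} = \frac{45}{7} \approx 6.4286$)
$D{\left(Z \right)} = - \frac{3}{8} + \frac{\left(25 + Z\right) \left(\frac{45}{7} + Z\right)}{8}$ ($D{\left(Z \right)} = - \frac{3}{8} + \frac{\left(Z + \frac{45}{7}\right) \left(Z + 25\right)}{8} = - \frac{3}{8} + \frac{\left(\frac{45}{7} + Z\right) \left(25 + Z\right)}{8} = - \frac{3}{8} + \frac{\left(25 + Z\right) \left(\frac{45}{7} + Z\right)}{8}$)
$\frac{M{\left(j,96 \right)}}{34036} + \frac{D{\left(7 \right)}}{-18559} = \frac{223 \frac{1}{-740}}{34036} + \frac{\frac{138}{7} + \frac{7^{2}}{8} + \frac{55}{14} \cdot 7}{-18559} = 223 \left(- \frac{1}{740}\right) \frac{1}{34036} + \left(\frac{138}{7} + \frac{1}{8} \cdot 49 + \frac{55}{2}\right) \left(- \frac{1}{18559}\right) = \left(- \frac{223}{740}\right) \frac{1}{34036} + \left(\frac{138}{7} + \frac{49}{8} + \frac{55}{2}\right) \left(- \frac{1}{18559}\right) = - \frac{223}{25186640} + \frac{2987}{56} \left(- \frac{1}{18559}\right) = - \frac{223}{25186640} - \frac{2987}{1039304} = - \frac{140791527}{48836894960}$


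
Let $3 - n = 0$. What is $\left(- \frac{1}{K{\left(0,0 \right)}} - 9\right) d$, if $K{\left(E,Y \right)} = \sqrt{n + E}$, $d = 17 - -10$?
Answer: $-243 - 9 \sqrt{3} \approx -258.59$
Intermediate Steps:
$n = 3$ ($n = 3 - 0 = 3 + 0 = 3$)
$d = 27$ ($d = 17 + 10 = 27$)
$K{\left(E,Y \right)} = \sqrt{3 + E}$
$\left(- \frac{1}{K{\left(0,0 \right)}} - 9\right) d = \left(- \frac{1}{\sqrt{3 + 0}} - 9\right) 27 = \left(- \frac{1}{\sqrt{3}} - 9\right) 27 = \left(- \frac{\sqrt{3}}{3} - 9\right) 27 = \left(-9 - \frac{\sqrt{3}}{3}\right) 27 = -243 - 9 \sqrt{3}$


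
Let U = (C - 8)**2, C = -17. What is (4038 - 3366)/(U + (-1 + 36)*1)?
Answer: 56/55 ≈ 1.0182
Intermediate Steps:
U = 625 (U = (-17 - 8)**2 = (-25)**2 = 625)
(4038 - 3366)/(U + (-1 + 36)*1) = (4038 - 3366)/(625 + (-1 + 36)*1) = 672/(625 + 35*1) = 672/(625 + 35) = 672/660 = 672*(1/660) = 56/55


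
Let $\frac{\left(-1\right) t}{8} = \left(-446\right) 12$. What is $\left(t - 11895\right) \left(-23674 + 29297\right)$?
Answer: $173868783$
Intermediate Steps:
$t = 42816$ ($t = - 8 \left(\left(-446\right) 12\right) = \left(-8\right) \left(-5352\right) = 42816$)
$\left(t - 11895\right) \left(-23674 + 29297\right) = \left(42816 - 11895\right) \left(-23674 + 29297\right) = 30921 \cdot 5623 = 173868783$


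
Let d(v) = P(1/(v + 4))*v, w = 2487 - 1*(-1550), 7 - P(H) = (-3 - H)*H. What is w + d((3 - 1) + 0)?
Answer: 72937/18 ≈ 4052.1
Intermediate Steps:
P(H) = 7 - H*(-3 - H) (P(H) = 7 - (-3 - H)*H = 7 - H*(-3 - H))
w = 4037 (w = 2487 + 1550 = 4037)
d(v) = v*(7 + (4 + v)⁻² + 3/(4 + v)) (d(v) = (7 + (1/(v + 4))² + 3/(v + 4))*v = (7 + (1/(4 + v))² + 3/(4 + v))*v = (7 + (4 + v)⁻² + 3/(4 + v))*v = v*(7 + (4 + v)⁻² + 3/(4 + v)))
w + d((3 - 1) + 0) = 4037 + ((3 - 1) + 0)*(125 + 7*((3 - 1) + 0)² + 59*((3 - 1) + 0))/(16 + ((3 - 1) + 0)² + 8*((3 - 1) + 0)) = 4037 + (2 + 0)*(125 + 7*(2 + 0)² + 59*(2 + 0))/(16 + (2 + 0)² + 8*(2 + 0)) = 4037 + 2*(125 + 7*2² + 59*2)/(16 + 2² + 8*2) = 4037 + 2*(125 + 7*4 + 118)/(16 + 4 + 16) = 4037 + 2*(125 + 28 + 118)/36 = 4037 + 2*(1/36)*271 = 4037 + 271/18 = 72937/18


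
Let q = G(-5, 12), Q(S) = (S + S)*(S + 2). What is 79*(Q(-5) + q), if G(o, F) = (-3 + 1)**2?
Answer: 2686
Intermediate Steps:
G(o, F) = 4 (G(o, F) = (-2)**2 = 4)
Q(S) = 2*S*(2 + S) (Q(S) = (2*S)*(2 + S) = 2*S*(2 + S))
q = 4
79*(Q(-5) + q) = 79*(2*(-5)*(2 - 5) + 4) = 79*(2*(-5)*(-3) + 4) = 79*(30 + 4) = 79*34 = 2686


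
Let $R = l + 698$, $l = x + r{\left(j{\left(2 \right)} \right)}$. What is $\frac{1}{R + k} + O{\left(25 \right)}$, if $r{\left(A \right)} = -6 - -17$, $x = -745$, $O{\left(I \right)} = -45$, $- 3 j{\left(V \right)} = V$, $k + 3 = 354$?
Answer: $- \frac{14174}{315} \approx -44.997$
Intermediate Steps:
$k = 351$ ($k = -3 + 354 = 351$)
$j{\left(V \right)} = - \frac{V}{3}$
$r{\left(A \right)} = 11$ ($r{\left(A \right)} = -6 + 17 = 11$)
$l = -734$ ($l = -745 + 11 = -734$)
$R = -36$ ($R = -734 + 698 = -36$)
$\frac{1}{R + k} + O{\left(25 \right)} = \frac{1}{-36 + 351} - 45 = \frac{1}{315} - 45 = - \frac{14174}{315}$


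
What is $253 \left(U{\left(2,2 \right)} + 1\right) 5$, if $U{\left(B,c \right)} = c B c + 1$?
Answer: $12650$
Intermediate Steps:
$U{\left(B,c \right)} = 1 + B c^{2}$ ($U{\left(B,c \right)} = B c c + 1 = B c^{2} + 1 = 1 + B c^{2}$)
$253 \left(U{\left(2,2 \right)} + 1\right) 5 = 253 \left(\left(1 + 2 \cdot 2^{2}\right) + 1\right) 5 = 253 \left(\left(1 + 2 \cdot 4\right) + 1\right) 5 = 253 \left(\left(1 + 8\right) + 1\right) 5 = 253 \left(9 + 1\right) 5 = 253 \cdot 10 \cdot 5 = 253 \cdot 50 = 12650$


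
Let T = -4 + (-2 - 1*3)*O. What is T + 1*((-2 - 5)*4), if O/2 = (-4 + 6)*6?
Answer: -152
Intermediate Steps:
O = 24 (O = 2*((-4 + 6)*6) = 2*(2*6) = 2*12 = 24)
T = -124 (T = -4 + (-2 - 1*3)*24 = -4 + (-2 - 3)*24 = -4 - 5*24 = -4 - 120 = -124)
T + 1*((-2 - 5)*4) = -124 + 1*((-2 - 5)*4) = -124 + 1*(-7*4) = -124 + 1*(-28) = -124 - 28 = -152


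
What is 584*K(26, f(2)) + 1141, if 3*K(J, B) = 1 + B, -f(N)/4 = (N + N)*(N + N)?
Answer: -11123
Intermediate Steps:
f(N) = -16*N² (f(N) = -4*(N + N)*(N + N) = -4*2*N*2*N = -16*N²)
K(J, B) = ⅓ + B/3 (K(J, B) = (1 + B)/3 = ⅓ + B/3)
584*K(26, f(2)) + 1141 = 584*(⅓ + (-16*2²)/3) + 1141 = 584*(⅓ + (-16*4)/3) + 1141 = 584*(⅓ + (⅓)*(-64)) + 1141 = 584*(⅓ - 64/3) + 1141 = 584*(-21) + 1141 = -12264 + 1141 = -11123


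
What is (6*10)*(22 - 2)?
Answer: 1200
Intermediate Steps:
(6*10)*(22 - 2) = 60*20 = 1200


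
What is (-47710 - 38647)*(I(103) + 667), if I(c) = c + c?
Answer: -75389661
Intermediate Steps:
I(c) = 2*c
(-47710 - 38647)*(I(103) + 667) = (-47710 - 38647)*(2*103 + 667) = -86357*(206 + 667) = -86357*873 = -75389661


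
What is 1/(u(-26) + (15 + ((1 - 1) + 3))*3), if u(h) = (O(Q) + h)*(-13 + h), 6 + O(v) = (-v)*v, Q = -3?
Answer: 1/1653 ≈ 0.00060496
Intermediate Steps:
O(v) = -6 - v**2 (O(v) = -6 + (-v)*v = -6 - v**2)
u(h) = (-15 + h)*(-13 + h) (u(h) = ((-6 - 1*(-3)**2) + h)*(-13 + h) = ((-6 - 1*9) + h)*(-13 + h) = ((-6 - 9) + h)*(-13 + h) = (-15 + h)*(-13 + h))
1/(u(-26) + (15 + ((1 - 1) + 3))*3) = 1/((195 + (-26)**2 - 28*(-26)) + (15 + ((1 - 1) + 3))*3) = 1/((195 + 676 + 728) + (15 + (0 + 3))*3) = 1/(1599 + (15 + 3)*3) = 1/(1599 + 18*3) = 1/(1599 + 54) = 1/1653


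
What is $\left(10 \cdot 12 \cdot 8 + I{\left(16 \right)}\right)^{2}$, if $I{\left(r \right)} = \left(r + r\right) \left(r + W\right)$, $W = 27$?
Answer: $5456896$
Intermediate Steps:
$I{\left(r \right)} = 2 r \left(27 + r\right)$ ($I{\left(r \right)} = \left(r + r\right) \left(r + 27\right) = 2 r \left(27 + r\right)$)
$\left(10 \cdot 12 \cdot 8 + I{\left(16 \right)}\right)^{2} = \left(10 \cdot 12 \cdot 8 + 2 \cdot 16 \left(27 + 16\right)\right)^{2} = \left(120 \cdot 8 + 2 \cdot 16 \cdot 43\right)^{2} = \left(960 + 1376\right)^{2} = 2336^{2} = 5456896$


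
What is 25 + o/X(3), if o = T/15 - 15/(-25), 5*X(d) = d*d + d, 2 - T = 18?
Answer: 893/36 ≈ 24.806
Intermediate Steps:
T = -16 (T = 2 - 1*18 = 2 - 18 = -16)
X(d) = d/5 + d²/5 (X(d) = (d*d + d)/5 = (d² + d)/5 = (d + d²)/5 = d/5 + d²/5)
o = -7/15 (o = -16/15 - 15/(-25) = -16*1/15 - 15*(-1/25) = -16/15 + ⅗ = -7/15 ≈ -0.46667)
25 + o/X(3) = 25 - 7/15/((⅕)*3*(1 + 3)) = 25 - 7/15/((⅕)*3*4) = 25 - 7/15/(12/5) = 25 + (5/12)*(-7/15) = 25 - 7/36 = 893/36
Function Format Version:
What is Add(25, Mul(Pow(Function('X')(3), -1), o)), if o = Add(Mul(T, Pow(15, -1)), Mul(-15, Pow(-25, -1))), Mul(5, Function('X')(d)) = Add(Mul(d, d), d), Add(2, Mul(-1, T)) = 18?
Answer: Rational(893, 36) ≈ 24.806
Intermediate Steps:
T = -16 (T = Add(2, Mul(-1, 18)) = Add(2, -18) = -16)
Function('X')(d) = Add(Mul(Rational(1, 5), d), Mul(Rational(1, 5), Pow(d, 2))) (Function('X')(d) = Mul(Rational(1, 5), Add(Mul(d, d), d)) = Mul(Rational(1, 5), Add(Pow(d, 2), d)) = Mul(Rational(1, 5), Add(d, Pow(d, 2))) = Add(Mul(Rational(1, 5), d), Mul(Rational(1, 5), Pow(d, 2))))
o = Rational(-7, 15) (o = Add(Mul(-16, Pow(15, -1)), Mul(-15, Pow(-25, -1))) = Add(Mul(-16, Rational(1, 15)), Mul(-15, Rational(-1, 25))) = Add(Rational(-16, 15), Rational(3, 5)) = Rational(-7, 15) ≈ -0.46667)
Add(25, Mul(Pow(Function('X')(3), -1), o)) = Add(25, Mul(Pow(Mul(Rational(1, 5), 3, Add(1, 3)), -1), Rational(-7, 15))) = Add(25, Mul(Pow(Mul(Rational(1, 5), 3, 4), -1), Rational(-7, 15))) = Add(25, Mul(Pow(Rational(12, 5), -1), Rational(-7, 15))) = Add(25, Mul(Rational(5, 12), Rational(-7, 15))) = Add(25, Rational(-7, 36)) = Rational(893, 36)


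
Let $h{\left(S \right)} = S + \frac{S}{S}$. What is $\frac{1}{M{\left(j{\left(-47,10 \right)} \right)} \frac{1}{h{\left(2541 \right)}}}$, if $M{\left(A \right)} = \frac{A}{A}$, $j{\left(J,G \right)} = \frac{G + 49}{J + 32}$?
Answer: $2542$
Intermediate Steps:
$j{\left(J,G \right)} = \frac{49 + G}{32 + J}$
$h{\left(S \right)} = 1 + S$ ($h{\left(S \right)} = S + 1 = 1 + S$)
$M{\left(A \right)} = 1$
$\frac{1}{M{\left(j{\left(-47,10 \right)} \right)} \frac{1}{h{\left(2541 \right)}}} = \frac{1}{1 \frac{1}{1 + 2541}} = \frac{1}{1 \cdot \frac{1}{2542}} = \frac{1}{\frac{1}{2542}} = 2542$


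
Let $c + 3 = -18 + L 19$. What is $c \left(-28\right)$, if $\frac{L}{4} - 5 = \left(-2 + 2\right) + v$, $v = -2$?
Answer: $-5796$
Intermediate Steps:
$L = 12$ ($L = 20 + 4 \left(\left(-2 + 2\right) - 2\right) = 20 + 4 \left(0 - 2\right) = 20 + 4 \left(-2\right) = 20 - 8 = 12$)
$c = 207$ ($c = -3 + \left(-18 + 12 \cdot 19\right) = -3 + \left(-18 + 228\right) = -3 + 210 = 207$)
$c \left(-28\right) = 207 \left(-28\right) = -5796$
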